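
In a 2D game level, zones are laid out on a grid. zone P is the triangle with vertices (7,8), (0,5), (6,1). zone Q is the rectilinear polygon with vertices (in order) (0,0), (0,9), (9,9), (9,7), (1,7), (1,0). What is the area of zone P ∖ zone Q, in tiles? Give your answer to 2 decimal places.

21.36

|zone P| = 23, |zone P∩zone Q| = 1.6429.
|zone P ∖ zone Q| = |zone P| − |zone P∩zone Q| = 23 − 1.6429 = 21.36.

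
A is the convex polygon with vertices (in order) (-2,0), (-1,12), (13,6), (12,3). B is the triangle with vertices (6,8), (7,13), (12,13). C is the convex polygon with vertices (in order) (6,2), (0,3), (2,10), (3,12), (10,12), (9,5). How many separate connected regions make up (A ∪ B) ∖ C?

2

(A ∪ B) ∖ C splits into 2 disjoint pieces (area 54.1092, area 4.8027).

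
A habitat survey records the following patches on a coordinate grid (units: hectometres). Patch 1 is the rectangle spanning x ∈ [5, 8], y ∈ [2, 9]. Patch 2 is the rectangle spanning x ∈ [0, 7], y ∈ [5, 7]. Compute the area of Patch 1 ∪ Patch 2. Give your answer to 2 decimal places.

By inclusion–exclusion:
Individual areas: |Patch 1| = 21, |Patch 2| = 14.
|Patch 1∩Patch 2|: x∈[5,7], y∈[5,7] → 2·2 = 4.
|Patch 1 ∪ Patch 2| = 35 − 4 = 31.00.

31.00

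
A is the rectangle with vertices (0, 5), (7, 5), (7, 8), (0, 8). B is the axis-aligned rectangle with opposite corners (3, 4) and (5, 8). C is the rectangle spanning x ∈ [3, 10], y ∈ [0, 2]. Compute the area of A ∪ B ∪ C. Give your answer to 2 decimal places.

37.00

By inclusion–exclusion:
Individual areas: |A| = 21, |B| = 8, |C| = 14.
|A∩B|: x∈[3,5], y∈[5,8] → 2·3 = 6.
|A∩C| = 0 (no overlap).
|B∩C| = 0 (no overlap).
|A∩B∩C| = 0.
|A ∪ B ∪ C| = 43 − 6 + 0 = 37.00.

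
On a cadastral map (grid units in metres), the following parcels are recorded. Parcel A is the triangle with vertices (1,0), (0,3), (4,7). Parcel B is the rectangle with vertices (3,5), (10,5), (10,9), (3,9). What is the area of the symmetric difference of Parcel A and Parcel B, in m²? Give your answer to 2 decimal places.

34.71

|Parcel A| = 8, |Parcel B| = 28, |Parcel A∩Parcel B| = 0.6429.
|Parcel A △ Parcel B| = |Parcel A| + |Parcel B| − 2·|Parcel A∩Parcel B| = 8 + 28 − 1.2857 = 34.71.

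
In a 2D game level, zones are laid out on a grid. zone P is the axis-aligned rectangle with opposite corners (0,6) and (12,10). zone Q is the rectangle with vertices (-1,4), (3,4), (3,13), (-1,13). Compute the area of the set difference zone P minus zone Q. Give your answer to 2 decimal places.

36.00

|zone P∩zone Q|: x∈[0,3], y∈[6,10] → 3·4 = 12.
|zone P| = 48.
|zone P ∖ zone Q| = |zone P| − |zone P∩zone Q| = 48 − 12 = 36.00.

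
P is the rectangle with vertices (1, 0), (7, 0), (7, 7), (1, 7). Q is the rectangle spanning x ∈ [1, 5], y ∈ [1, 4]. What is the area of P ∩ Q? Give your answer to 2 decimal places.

12.00

|P∩Q|: x∈[1,5], y∈[1,4] → 4·3 = 12.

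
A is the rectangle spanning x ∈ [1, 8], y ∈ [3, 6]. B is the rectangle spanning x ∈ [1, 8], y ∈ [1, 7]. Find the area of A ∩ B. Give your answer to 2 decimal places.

|A∩B|: x∈[1,8], y∈[3,6] → 7·3 = 21.

21.00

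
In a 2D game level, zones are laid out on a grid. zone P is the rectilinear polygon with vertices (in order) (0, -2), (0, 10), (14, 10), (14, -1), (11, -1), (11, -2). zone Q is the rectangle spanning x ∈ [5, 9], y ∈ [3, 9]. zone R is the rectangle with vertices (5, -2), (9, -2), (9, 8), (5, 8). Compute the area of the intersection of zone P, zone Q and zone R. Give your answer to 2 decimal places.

The intersection is the polygon with vertices (5,8), (9,8), (9,3), (5,3).
By the shoelace formula its area is 20.00.

20.00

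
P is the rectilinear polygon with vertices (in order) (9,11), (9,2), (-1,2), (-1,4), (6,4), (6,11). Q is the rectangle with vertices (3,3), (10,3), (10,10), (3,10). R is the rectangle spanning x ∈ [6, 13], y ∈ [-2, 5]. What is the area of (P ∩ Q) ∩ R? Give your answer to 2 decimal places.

The region (P ∩ Q) ∩ R is the polygon with vertices (6,3), (6,4), (6,5), (9,5), (9,3).
By the shoelace formula its area is 6.00.

6.00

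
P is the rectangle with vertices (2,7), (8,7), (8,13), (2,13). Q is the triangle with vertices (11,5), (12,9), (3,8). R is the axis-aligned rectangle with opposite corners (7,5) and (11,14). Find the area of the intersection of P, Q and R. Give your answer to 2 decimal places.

1.50

The intersection is the polygon with vertices (7,7), (7,8.444), (8,8.556), (8,7).
By the shoelace formula its area is 1.50.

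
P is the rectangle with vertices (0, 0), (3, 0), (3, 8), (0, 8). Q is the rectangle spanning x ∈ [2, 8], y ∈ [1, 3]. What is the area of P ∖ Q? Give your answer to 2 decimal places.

|P∩Q|: x∈[2,3], y∈[1,3] → 1·2 = 2.
|P| = 24.
|P ∖ Q| = |P| − |P∩Q| = 24 − 2 = 22.00.

22.00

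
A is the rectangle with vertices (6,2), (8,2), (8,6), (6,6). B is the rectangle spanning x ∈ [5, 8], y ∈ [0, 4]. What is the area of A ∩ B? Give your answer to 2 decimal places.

|A∩B|: x∈[6,8], y∈[2,4] → 2·2 = 4.

4.00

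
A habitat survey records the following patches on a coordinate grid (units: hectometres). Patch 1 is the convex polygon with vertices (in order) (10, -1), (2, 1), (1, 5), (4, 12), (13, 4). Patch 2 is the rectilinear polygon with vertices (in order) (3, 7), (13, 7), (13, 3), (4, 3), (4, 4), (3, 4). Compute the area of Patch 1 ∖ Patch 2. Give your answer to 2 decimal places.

56.36

|Patch 1| = 90, |Patch 1∩Patch 2| = 33.6375.
|Patch 1 ∖ Patch 2| = |Patch 1| − |Patch 1∩Patch 2| = 90 − 33.6375 = 56.36.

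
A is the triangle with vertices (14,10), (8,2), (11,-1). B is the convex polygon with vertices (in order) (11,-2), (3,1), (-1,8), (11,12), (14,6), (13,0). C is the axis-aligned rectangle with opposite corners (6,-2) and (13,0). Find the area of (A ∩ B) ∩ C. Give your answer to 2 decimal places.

The region (A ∩ B) ∩ C is the polygon with vertices (10,0), (11.273,0), (11,-1).
By the shoelace formula its area is 0.64.

0.64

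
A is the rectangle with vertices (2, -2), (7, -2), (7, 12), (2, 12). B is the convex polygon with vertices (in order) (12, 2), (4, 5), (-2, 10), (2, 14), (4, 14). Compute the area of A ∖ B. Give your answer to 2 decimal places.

|A| = 70, |A∩B| = 32.9375.
|A ∖ B| = |A| − |A∩B| = 70 − 32.9375 = 37.06.

37.06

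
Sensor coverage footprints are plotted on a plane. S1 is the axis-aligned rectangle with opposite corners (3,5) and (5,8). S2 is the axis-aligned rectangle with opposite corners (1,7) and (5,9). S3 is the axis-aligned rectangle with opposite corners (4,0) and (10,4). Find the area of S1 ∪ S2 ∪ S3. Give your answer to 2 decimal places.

By inclusion–exclusion:
Individual areas: |S1| = 6, |S2| = 8, |S3| = 24.
|S1∩S2|: x∈[3,5], y∈[7,8] → 2·1 = 2.
|S1∩S3| = 0 (no overlap).
|S2∩S3| = 0 (no overlap).
|S1∩S2∩S3| = 0.
|S1 ∪ S2 ∪ S3| = 38 − 2 + 0 = 36.00.

36.00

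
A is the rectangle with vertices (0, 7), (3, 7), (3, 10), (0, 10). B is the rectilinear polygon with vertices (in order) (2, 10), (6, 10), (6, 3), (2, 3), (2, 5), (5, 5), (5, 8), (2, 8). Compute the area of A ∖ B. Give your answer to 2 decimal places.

|A| = 9, |A∩B| = 2.
|A ∖ B| = |A| − |A∩B| = 9 − 2 = 7.00.

7.00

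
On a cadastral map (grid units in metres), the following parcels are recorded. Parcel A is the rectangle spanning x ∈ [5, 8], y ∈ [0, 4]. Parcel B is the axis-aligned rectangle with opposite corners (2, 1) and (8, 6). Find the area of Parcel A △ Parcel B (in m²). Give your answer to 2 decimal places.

24.00

|Parcel A∩Parcel B|: x∈[5,8], y∈[1,4] → 3·3 = 9.
|Parcel A △ Parcel B| = |Parcel A| + |Parcel B| − 2·|Parcel A∩Parcel B| = 12 + 30 − 18 = 24.00.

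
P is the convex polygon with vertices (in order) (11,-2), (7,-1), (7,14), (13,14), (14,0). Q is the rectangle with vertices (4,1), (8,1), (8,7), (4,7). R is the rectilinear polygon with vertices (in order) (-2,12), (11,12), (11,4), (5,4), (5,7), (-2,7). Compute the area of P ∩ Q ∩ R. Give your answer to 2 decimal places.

The intersection is the polygon with vertices (8,7), (8,4), (7,4), (7,7).
By the shoelace formula its area is 3.00.

3.00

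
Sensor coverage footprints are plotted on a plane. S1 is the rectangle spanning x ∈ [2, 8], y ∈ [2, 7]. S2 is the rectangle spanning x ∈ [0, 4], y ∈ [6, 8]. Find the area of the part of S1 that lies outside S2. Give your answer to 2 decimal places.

28.00

|S1∩S2|: x∈[2,4], y∈[6,7] → 2·1 = 2.
|S1| = 30.
|S1 ∖ S2| = |S1| − |S1∩S2| = 30 − 2 = 28.00.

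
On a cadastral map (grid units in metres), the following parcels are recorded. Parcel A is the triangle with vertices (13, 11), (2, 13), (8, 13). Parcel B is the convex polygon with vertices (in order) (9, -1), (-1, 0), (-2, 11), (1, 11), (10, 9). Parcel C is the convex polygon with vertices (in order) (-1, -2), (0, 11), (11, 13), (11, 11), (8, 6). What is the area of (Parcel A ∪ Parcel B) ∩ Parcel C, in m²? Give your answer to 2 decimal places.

|Parcel A ∪ Parcel B| = 124.5.
|(Parcel A ∪ Parcel B) ∩ Parcel C| = 72.77.

72.77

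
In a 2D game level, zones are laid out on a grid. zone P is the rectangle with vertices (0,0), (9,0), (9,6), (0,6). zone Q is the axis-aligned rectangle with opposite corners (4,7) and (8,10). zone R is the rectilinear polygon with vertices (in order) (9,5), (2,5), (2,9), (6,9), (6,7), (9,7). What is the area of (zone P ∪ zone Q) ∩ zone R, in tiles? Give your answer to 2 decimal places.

11.00

|zone P ∪ zone Q| = 66.
|(zone P ∪ zone Q) ∩ zone R| = 11.00.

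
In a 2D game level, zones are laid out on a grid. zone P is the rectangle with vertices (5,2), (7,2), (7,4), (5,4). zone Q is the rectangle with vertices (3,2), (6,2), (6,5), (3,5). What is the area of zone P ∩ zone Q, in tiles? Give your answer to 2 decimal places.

2.00

|zone P∩zone Q|: x∈[5,6], y∈[2,4] → 1·2 = 2.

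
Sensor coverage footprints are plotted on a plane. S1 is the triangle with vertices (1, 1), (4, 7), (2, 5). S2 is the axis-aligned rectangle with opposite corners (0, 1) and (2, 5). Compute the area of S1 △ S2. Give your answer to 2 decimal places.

|S1| = 3, |S2| = 8, |S1∩S2| = 1.
|S1 △ S2| = |S1| + |S2| − 2·|S1∩S2| = 3 + 8 − 2 = 9.00.

9.00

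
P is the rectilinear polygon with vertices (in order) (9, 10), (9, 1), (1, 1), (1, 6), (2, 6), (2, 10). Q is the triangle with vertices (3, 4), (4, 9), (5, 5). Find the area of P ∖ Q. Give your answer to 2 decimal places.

|P| = 68, |P∩Q| = 4.5.
|P ∖ Q| = |P| − |P∩Q| = 68 − 4.5 = 63.50.

63.50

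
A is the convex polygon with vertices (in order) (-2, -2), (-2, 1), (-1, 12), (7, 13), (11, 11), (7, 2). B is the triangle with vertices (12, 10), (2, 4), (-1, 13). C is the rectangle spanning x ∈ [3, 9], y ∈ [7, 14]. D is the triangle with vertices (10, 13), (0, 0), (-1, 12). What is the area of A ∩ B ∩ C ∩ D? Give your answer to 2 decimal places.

The intersection is the polygon with vertices (3,7), (3,12.077), (8.342,10.844), (5.385,7).
By the shoelace formula its area is 18.14.

18.14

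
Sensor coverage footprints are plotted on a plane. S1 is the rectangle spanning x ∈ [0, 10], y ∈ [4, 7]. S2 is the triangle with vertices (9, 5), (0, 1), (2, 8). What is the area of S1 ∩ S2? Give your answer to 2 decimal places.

The intersection is the polygon with vertices (4.333,7), (9,5), (6.75,4), (0.857,4), (1.714,7).
By the shoelace formula its area is 17.35.

17.35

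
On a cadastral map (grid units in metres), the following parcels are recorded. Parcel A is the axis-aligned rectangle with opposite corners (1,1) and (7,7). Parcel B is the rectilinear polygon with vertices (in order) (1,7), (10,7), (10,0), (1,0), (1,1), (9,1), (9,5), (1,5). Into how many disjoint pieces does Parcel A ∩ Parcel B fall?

1

Parcel A ∩ Parcel B is a single connected region.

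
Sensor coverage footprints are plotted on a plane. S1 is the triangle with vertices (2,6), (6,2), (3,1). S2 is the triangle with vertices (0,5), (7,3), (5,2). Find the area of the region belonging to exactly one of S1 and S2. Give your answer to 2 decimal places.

7.27

|S1| = 8, |S2| = 5.5, |S1∩S2| = 3.1167.
|S1 △ S2| = |S1| + |S2| − 2·|S1∩S2| = 8 + 5.5 − 6.2333 = 7.27.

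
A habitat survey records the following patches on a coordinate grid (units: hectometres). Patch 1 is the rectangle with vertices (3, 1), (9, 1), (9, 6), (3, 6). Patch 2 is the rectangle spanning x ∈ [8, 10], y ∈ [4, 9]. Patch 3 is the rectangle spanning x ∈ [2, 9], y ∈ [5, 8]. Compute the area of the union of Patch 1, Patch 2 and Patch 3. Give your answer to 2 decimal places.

By inclusion–exclusion:
Individual areas: |Patch 1| = 30, |Patch 2| = 10, |Patch 3| = 21.
|Patch 1∩Patch 2|: x∈[8,9], y∈[4,6] → 1·2 = 2.
|Patch 1∩Patch 3|: x∈[3,9], y∈[5,6] → 6·1 = 6.
|Patch 2∩Patch 3|: x∈[8,9], y∈[5,8] → 1·3 = 3.
|Patch 1∩Patch 2∩Patch 3| = 1.
|Patch 1 ∪ Patch 2 ∪ Patch 3| = 61 − 11 + 1 = 51.00.

51.00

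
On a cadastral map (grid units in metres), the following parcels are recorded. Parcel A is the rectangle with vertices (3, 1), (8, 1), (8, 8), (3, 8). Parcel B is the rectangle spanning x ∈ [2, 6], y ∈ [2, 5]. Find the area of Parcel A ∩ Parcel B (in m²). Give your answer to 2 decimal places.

|Parcel A∩Parcel B|: x∈[3,6], y∈[2,5] → 3·3 = 9.

9.00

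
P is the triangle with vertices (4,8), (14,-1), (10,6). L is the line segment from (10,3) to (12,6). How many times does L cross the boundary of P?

1

The segment meets the boundary at (10.923,4.385).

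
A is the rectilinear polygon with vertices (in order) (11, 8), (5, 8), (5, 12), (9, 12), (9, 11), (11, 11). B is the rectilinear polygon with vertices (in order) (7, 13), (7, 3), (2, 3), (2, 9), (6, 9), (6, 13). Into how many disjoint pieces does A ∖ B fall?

A ∖ B splits into 2 disjoint pieces (area 14, area 3).

2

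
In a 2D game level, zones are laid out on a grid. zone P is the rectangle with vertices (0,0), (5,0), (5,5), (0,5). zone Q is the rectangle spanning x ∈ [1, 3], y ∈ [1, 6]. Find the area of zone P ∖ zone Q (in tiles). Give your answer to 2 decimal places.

17.00

|zone P∩zone Q|: x∈[1,3], y∈[1,5] → 2·4 = 8.
|zone P| = 25.
|zone P ∖ zone Q| = |zone P| − |zone P∩zone Q| = 25 − 8 = 17.00.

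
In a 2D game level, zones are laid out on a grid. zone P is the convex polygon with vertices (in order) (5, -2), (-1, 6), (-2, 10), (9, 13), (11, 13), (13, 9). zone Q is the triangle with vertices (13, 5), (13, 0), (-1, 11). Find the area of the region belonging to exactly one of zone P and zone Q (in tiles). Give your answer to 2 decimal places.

120.37

|zone P| = 126.5, |zone Q| = 35, |zone P∩zone Q| = 20.5646.
|zone P △ zone Q| = |zone P| + |zone Q| − 2·|zone P∩zone Q| = 126.5 + 35 − 41.1292 = 120.37.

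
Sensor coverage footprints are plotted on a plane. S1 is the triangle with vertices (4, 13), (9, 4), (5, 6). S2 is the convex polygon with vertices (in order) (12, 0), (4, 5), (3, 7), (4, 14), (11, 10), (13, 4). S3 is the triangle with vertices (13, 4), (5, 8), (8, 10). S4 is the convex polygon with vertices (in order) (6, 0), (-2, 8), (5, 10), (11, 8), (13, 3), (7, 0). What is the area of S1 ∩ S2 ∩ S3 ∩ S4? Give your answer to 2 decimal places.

1.86

The intersection is the polygon with vertices (5,8), (6.297,8.865), (7.462,6.769).
By the shoelace formula its area is 1.86.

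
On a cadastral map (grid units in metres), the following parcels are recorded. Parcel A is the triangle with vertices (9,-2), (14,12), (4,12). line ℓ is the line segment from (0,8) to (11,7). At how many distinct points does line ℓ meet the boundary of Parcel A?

1

The segment meets the boundary at (5.611,7.49).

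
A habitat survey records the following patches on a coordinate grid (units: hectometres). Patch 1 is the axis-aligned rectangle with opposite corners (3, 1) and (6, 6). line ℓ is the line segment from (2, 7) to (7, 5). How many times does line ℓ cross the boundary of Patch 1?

2

The segment meets the boundary at (4.5,6), (6,5.4).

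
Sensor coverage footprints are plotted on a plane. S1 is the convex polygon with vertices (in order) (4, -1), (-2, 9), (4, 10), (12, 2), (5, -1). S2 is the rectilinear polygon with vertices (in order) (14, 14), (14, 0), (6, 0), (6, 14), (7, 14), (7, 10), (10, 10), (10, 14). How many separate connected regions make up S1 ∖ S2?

1

S1 ∖ S2 is a single connected region.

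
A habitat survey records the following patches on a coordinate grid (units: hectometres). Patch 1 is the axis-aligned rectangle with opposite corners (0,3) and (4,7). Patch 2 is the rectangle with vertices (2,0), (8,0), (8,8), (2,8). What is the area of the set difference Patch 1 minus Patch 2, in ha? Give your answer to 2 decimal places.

8.00

|Patch 1∩Patch 2|: x∈[2,4], y∈[3,7] → 2·4 = 8.
|Patch 1| = 16.
|Patch 1 ∖ Patch 2| = |Patch 1| − |Patch 1∩Patch 2| = 16 − 8 = 8.00.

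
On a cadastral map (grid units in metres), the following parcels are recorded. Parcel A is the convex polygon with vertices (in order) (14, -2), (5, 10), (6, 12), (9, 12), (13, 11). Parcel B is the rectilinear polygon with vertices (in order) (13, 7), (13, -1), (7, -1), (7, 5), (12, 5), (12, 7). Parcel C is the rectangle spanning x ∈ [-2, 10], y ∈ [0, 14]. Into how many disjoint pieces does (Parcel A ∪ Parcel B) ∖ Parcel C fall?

(Parcel A ∪ Parcel B) ∖ Parcel C is a single connected region.

1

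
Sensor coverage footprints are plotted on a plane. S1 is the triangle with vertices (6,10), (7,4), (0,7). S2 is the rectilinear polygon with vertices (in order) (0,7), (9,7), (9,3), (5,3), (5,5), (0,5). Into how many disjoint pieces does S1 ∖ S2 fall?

S1 ∖ S2 splits into 2 disjoint pieces (area 9.75, area 0.0238).

2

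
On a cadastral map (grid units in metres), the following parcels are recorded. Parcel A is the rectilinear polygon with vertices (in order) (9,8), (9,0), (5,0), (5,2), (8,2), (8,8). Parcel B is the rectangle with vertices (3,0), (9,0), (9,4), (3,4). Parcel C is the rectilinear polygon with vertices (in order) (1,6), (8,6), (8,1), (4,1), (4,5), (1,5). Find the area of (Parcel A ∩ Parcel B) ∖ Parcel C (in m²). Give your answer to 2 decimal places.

7.00

|Parcel A ∩ Parcel B| = 10.
|(Parcel A ∩ Parcel B) ∩ Parcel C| = 3.
|(Parcel A ∩ Parcel B) ∖ Parcel C| = 10 − 3 = 7.00.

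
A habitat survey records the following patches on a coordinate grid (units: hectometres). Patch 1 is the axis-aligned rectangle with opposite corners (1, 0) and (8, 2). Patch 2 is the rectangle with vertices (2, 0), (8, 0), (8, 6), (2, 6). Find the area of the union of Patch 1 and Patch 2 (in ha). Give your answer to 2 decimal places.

38.00

By inclusion–exclusion:
Individual areas: |Patch 1| = 14, |Patch 2| = 36.
|Patch 1∩Patch 2|: x∈[2,8], y∈[0,2] → 6·2 = 12.
|Patch 1 ∪ Patch 2| = 50 − 12 = 38.00.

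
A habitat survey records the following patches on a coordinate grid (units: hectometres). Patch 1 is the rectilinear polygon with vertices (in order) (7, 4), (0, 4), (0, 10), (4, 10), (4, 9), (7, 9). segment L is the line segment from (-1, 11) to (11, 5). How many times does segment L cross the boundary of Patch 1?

2

The segment meets the boundary at (7,7), (1,10).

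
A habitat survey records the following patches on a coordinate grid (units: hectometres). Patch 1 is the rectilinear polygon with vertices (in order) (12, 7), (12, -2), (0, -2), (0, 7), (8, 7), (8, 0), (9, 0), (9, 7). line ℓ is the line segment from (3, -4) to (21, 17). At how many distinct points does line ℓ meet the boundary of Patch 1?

The segment meets the boundary at (12,6.5), (9,3), (8,1.833), (4.714,-2).

4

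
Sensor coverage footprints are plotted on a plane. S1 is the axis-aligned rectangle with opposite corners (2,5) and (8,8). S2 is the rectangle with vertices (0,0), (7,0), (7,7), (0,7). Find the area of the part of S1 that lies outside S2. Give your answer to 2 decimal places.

8.00

|S1∩S2|: x∈[2,7], y∈[5,7] → 5·2 = 10.
|S1| = 18.
|S1 ∖ S2| = |S1| − |S1∩S2| = 18 − 10 = 8.00.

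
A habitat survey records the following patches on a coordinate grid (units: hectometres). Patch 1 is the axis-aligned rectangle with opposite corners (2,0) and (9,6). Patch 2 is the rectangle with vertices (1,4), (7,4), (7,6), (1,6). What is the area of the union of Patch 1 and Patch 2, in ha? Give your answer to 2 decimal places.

44.00

By inclusion–exclusion:
Individual areas: |Patch 1| = 42, |Patch 2| = 12.
|Patch 1∩Patch 2|: x∈[2,7], y∈[4,6] → 5·2 = 10.
|Patch 1 ∪ Patch 2| = 54 − 10 = 44.00.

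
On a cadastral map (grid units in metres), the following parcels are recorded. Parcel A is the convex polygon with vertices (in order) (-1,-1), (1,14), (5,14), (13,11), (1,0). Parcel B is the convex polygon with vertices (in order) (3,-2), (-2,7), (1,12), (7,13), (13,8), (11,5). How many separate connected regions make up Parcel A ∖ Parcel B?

Parcel A ∖ Parcel B splits into 2 disjoint pieces (area 6.2045, area 15.7714).

2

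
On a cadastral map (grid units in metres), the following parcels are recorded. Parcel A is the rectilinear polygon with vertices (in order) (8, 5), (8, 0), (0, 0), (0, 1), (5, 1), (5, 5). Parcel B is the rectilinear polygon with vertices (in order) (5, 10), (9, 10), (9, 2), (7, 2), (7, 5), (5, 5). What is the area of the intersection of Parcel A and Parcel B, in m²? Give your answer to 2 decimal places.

3.00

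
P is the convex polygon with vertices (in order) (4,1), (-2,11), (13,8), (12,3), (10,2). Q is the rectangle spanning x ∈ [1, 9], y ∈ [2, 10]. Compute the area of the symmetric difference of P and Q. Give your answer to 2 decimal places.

|P| = 87, |Q| = 64, |P∩Q| = 55.6.
|P △ Q| = |P| + |Q| − 2·|P∩Q| = 87 + 64 − 111.2 = 39.80.

39.80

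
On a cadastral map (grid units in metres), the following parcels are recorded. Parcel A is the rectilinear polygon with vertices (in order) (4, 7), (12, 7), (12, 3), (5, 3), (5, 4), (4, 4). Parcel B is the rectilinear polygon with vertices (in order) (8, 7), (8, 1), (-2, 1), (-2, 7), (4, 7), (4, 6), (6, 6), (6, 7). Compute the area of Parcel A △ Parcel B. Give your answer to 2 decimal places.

63.00

|Parcel A| = 31, |Parcel B| = 58, |Parcel A∩Parcel B| = 13.
|Parcel A △ Parcel B| = |Parcel A| + |Parcel B| − 2·|Parcel A∩Parcel B| = 31 + 58 − 26 = 63.00.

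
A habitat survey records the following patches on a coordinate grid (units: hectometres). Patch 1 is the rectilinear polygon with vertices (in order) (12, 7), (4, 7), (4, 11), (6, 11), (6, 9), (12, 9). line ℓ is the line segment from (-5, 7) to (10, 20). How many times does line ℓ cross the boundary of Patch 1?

The segment lies entirely outside Patch 1 and never meets its boundary.

0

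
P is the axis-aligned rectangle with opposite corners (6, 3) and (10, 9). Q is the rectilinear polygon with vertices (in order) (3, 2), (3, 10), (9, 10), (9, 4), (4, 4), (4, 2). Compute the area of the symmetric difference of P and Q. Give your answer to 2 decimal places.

32.00

|P| = 24, |Q| = 38, |P∩Q| = 15.
|P △ Q| = |P| + |Q| − 2·|P∩Q| = 24 + 38 − 30 = 32.00.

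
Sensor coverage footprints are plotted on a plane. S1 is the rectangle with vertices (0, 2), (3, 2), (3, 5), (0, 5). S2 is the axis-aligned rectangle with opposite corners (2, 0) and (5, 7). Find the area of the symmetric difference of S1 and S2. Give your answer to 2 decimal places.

24.00

|S1∩S2|: x∈[2,3], y∈[2,5] → 1·3 = 3.
|S1 △ S2| = |S1| + |S2| − 2·|S1∩S2| = 9 + 21 − 6 = 24.00.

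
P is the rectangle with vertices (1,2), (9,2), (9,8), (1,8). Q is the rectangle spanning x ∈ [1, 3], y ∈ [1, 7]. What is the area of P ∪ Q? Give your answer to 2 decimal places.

50.00

By inclusion–exclusion:
Individual areas: |P| = 48, |Q| = 12.
|P∩Q|: x∈[1,3], y∈[2,7] → 2·5 = 10.
|P ∪ Q| = 60 − 10 = 50.00.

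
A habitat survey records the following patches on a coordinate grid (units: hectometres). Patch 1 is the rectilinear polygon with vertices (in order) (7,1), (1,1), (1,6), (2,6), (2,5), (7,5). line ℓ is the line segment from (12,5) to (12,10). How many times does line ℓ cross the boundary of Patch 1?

0

The segment lies entirely outside Patch 1 and never meets its boundary.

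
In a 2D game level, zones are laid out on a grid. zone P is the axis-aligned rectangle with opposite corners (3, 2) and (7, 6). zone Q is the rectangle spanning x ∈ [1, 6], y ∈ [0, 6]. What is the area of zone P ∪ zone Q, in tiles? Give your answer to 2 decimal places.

34.00

By inclusion–exclusion:
Individual areas: |zone P| = 16, |zone Q| = 30.
|zone P∩zone Q|: x∈[3,6], y∈[2,6] → 3·4 = 12.
|zone P ∪ zone Q| = 46 − 12 = 34.00.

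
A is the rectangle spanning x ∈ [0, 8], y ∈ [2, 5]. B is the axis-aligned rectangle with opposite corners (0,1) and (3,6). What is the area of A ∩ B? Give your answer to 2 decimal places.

|A∩B|: x∈[0,3], y∈[2,5] → 3·3 = 9.

9.00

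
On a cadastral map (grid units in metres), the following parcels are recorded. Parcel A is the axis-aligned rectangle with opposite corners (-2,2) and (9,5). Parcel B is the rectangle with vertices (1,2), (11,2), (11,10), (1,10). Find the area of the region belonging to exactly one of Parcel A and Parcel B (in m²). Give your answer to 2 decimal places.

|Parcel A∩Parcel B|: x∈[1,9], y∈[2,5] → 8·3 = 24.
|Parcel A △ Parcel B| = |Parcel A| + |Parcel B| − 2·|Parcel A∩Parcel B| = 33 + 80 − 48 = 65.00.

65.00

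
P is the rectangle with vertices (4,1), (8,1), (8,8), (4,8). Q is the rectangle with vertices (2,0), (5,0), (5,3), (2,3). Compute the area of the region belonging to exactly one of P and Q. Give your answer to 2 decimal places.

|P∩Q|: x∈[4,5], y∈[1,3] → 1·2 = 2.
|P △ Q| = |P| + |Q| − 2·|P∩Q| = 28 + 9 − 4 = 33.00.

33.00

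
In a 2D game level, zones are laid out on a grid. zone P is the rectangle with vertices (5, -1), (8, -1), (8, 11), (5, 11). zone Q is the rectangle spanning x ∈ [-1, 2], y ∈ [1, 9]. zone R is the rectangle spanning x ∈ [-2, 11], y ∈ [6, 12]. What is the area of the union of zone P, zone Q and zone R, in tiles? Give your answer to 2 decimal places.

114.00

By inclusion–exclusion:
Individual areas: |zone P| = 36, |zone Q| = 24, |zone R| = 78.
|zone P∩zone Q| = 0 (no overlap).
|zone P∩zone R|: x∈[5,8], y∈[6,11] → 3·5 = 15.
|zone Q∩zone R|: x∈[-1,2], y∈[6,9] → 3·3 = 9.
|zone P∩zone Q∩zone R| = 0.
|zone P ∪ zone Q ∪ zone R| = 138 − 24 + 0 = 114.00.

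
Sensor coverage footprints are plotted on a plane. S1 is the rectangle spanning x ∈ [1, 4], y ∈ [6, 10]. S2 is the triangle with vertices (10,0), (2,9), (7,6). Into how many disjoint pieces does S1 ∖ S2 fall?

S1 ∖ S2 is a single connected region.

1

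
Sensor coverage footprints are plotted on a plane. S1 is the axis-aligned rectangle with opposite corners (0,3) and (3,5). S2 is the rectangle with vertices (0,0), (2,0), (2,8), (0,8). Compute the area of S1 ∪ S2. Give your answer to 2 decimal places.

18.00

By inclusion–exclusion:
Individual areas: |S1| = 6, |S2| = 16.
|S1∩S2|: x∈[0,2], y∈[3,5] → 2·2 = 4.
|S1 ∪ S2| = 22 − 4 = 18.00.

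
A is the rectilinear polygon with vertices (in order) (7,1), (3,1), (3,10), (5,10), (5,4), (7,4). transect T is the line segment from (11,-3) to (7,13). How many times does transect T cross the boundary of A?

0

The segment lies entirely outside A and never meets its boundary.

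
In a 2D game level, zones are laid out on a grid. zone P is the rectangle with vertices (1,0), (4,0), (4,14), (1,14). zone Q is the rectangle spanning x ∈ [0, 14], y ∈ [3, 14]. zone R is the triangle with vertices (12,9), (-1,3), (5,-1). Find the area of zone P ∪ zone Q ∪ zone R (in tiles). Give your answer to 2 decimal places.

By inclusion–exclusion:
Individual areas: |zone P| = 42, |zone Q| = 154, |zone R| = 44.
|zone P∩zone Q|: x∈[1,4], y∈[3,14] → 3·11 = 33.
|zone P∩zone R| = 11.7628.
|zone Q∩zone R| = 26.1692.
|zone P∩zone Q∩zone R| = 4.8462.
|zone P ∪ zone Q ∪ zone R| = 240 − 70.9321 + 4.8462 = 173.91.

173.91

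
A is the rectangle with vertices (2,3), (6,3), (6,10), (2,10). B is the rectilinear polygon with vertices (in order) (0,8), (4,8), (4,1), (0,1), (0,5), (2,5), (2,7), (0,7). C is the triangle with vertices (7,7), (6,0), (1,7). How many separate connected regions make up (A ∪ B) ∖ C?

2

(A ∪ B) ∖ C splits into 2 disjoint pieces (area 14, area 14.4).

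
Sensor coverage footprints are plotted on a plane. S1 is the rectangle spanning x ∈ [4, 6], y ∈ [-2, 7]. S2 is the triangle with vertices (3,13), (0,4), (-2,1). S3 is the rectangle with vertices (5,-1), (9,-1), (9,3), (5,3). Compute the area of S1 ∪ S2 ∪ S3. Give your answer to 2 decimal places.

By inclusion–exclusion:
Individual areas: |S1| = 18, |S2| = 4.5, |S3| = 16.
|S1∩S2| = 0.
|S1∩S3|: x∈[5,6], y∈[-1,3] → 1·4 = 4.
|S2∩S3| = 0.
|S1∩S2∩S3| = 0.
|S1 ∪ S2 ∪ S3| = 38.5 − 4 + 0 = 34.50.

34.50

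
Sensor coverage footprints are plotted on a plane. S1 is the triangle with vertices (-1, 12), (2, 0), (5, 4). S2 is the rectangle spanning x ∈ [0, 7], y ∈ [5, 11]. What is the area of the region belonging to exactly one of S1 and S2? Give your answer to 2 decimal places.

|S1| = 24, |S2| = 42, |S1∩S2| = 10.9167.
|S1 △ S2| = |S1| + |S2| − 2·|S1∩S2| = 24 + 42 − 21.8333 = 44.17.

44.17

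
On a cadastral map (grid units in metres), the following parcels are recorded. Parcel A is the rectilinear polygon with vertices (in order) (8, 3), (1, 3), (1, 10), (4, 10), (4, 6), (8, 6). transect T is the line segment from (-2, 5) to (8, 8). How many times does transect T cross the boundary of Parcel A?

The segment meets the boundary at (4,6.8), (1,5.9).

2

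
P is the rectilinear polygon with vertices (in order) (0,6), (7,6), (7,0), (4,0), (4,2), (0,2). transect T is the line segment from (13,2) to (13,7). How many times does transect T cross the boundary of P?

0

The segment lies entirely outside P and never meets its boundary.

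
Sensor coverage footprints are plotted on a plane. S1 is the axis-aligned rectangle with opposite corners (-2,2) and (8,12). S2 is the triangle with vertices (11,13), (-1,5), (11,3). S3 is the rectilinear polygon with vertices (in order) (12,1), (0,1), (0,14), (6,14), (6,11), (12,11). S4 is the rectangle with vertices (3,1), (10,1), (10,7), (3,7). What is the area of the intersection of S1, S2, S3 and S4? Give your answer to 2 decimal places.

The intersection is the polygon with vertices (8,3.5), (3,4.333), (3,7), (8,7).
By the shoelace formula its area is 15.42.

15.42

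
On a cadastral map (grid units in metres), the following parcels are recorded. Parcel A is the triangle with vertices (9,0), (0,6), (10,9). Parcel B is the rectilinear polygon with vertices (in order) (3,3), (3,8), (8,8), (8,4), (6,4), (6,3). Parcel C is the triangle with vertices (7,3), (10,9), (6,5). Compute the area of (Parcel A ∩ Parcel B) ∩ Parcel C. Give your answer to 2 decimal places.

The region (Parcel A ∩ Parcel B) ∩ Parcel C is the polygon with vertices (8,5), (7.5,4), (6.5,4), (6,5), (8,7).
By the shoelace formula its area is 3.50.

3.50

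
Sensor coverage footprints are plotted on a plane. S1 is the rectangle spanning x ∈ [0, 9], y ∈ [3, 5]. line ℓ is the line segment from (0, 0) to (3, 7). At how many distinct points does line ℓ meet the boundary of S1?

2

The segment meets the boundary at (2.143,5), (1.286,3).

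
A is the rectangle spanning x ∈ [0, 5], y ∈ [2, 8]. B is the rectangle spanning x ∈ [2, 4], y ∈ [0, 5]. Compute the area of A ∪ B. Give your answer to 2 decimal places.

By inclusion–exclusion:
Individual areas: |A| = 30, |B| = 10.
|A∩B|: x∈[2,4], y∈[2,5] → 2·3 = 6.
|A ∪ B| = 40 − 6 = 34.00.

34.00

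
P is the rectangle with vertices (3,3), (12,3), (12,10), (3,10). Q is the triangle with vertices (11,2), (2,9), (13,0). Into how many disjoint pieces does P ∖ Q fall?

2

P ∖ Q splits into 2 disjoint pieces (area 45.4683, area 16.4091).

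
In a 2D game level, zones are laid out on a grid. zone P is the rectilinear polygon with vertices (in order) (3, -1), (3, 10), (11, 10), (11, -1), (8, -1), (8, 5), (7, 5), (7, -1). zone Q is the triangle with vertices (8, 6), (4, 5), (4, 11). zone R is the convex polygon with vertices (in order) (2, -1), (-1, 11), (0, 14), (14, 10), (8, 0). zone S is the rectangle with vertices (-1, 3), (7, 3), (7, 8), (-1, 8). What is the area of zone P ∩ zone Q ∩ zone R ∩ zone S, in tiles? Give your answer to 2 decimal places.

The intersection is the polygon with vertices (4,5), (4,8), (6.4,8), (7,7.25), (7,5.75).
By the shoelace formula its area is 7.65.

7.65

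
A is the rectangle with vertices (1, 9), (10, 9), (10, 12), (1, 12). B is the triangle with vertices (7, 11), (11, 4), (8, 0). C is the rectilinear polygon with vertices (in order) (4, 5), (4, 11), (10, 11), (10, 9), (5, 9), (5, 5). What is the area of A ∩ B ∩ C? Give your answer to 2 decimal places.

The intersection is the polygon with vertices (7,11), (8.143,9), (7.182,9).
By the shoelace formula its area is 0.96.

0.96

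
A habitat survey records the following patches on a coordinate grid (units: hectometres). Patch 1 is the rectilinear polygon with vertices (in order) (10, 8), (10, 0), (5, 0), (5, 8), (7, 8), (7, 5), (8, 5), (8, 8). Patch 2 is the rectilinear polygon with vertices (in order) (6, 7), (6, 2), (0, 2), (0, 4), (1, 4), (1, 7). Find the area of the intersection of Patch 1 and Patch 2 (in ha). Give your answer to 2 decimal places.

The intersection is the polygon with vertices (5,7), (6,7), (6,2), (5,2).
By the shoelace formula its area is 5.00.

5.00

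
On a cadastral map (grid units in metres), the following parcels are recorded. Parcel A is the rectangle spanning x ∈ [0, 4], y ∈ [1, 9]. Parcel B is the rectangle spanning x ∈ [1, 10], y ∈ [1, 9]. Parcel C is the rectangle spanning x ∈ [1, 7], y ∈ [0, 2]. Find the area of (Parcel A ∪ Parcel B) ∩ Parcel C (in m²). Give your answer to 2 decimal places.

6.00

The region (Parcel A ∪ Parcel B) ∩ Parcel C is the polygon with vertices (4,1), (1,1), (1,2), (7,2), (7,1).
By the shoelace formula its area is 6.00.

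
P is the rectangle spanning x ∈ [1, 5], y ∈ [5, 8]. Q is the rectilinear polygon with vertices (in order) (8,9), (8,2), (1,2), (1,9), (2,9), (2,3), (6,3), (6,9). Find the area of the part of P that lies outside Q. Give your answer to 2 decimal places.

9.00

|P| = 12, |P∩Q| = 3.
|P ∖ Q| = |P| − |P∩Q| = 12 − 3 = 9.00.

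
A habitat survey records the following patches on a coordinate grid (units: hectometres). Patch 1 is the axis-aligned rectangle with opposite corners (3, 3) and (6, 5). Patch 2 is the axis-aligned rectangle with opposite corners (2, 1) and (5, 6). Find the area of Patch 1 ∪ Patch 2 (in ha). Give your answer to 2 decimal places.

By inclusion–exclusion:
Individual areas: |Patch 1| = 6, |Patch 2| = 15.
|Patch 1∩Patch 2|: x∈[3,5], y∈[3,5] → 2·2 = 4.
|Patch 1 ∪ Patch 2| = 21 − 4 = 17.00.

17.00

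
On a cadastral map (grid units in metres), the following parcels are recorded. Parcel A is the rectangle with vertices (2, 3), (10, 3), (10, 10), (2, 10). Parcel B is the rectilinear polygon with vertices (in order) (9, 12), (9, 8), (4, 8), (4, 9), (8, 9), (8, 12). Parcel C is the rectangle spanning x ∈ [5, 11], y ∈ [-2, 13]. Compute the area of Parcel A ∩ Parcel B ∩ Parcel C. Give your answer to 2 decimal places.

The intersection is the polygon with vertices (9,8), (5,8), (5,9), (8,9), (8,10), (9,10).
By the shoelace formula its area is 5.00.

5.00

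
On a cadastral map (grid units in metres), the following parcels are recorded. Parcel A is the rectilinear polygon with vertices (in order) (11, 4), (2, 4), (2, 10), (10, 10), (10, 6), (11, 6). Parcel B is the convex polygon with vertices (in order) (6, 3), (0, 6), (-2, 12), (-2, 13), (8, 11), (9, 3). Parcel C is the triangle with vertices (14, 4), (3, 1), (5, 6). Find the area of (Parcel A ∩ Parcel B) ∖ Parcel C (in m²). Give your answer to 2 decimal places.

31.20

|Parcel A ∩ Parcel B| = 38.
|(Parcel A ∩ Parcel B) ∩ Parcel C| = 6.7982.
|(Parcel A ∩ Parcel B) ∖ Parcel C| = 38 − 6.7982 = 31.20.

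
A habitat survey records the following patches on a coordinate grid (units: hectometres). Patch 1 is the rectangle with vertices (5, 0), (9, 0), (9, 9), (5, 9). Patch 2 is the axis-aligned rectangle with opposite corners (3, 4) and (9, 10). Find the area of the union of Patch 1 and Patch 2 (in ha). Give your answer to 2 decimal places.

52.00

By inclusion–exclusion:
Individual areas: |Patch 1| = 36, |Patch 2| = 36.
|Patch 1∩Patch 2|: x∈[5,9], y∈[4,9] → 4·5 = 20.
|Patch 1 ∪ Patch 2| = 72 − 20 = 52.00.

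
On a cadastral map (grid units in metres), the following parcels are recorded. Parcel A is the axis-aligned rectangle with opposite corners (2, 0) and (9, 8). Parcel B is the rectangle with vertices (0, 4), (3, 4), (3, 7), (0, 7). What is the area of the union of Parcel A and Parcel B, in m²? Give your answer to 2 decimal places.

By inclusion–exclusion:
Individual areas: |Parcel A| = 56, |Parcel B| = 9.
|Parcel A∩Parcel B|: x∈[2,3], y∈[4,7] → 1·3 = 3.
|Parcel A ∪ Parcel B| = 65 − 3 = 62.00.

62.00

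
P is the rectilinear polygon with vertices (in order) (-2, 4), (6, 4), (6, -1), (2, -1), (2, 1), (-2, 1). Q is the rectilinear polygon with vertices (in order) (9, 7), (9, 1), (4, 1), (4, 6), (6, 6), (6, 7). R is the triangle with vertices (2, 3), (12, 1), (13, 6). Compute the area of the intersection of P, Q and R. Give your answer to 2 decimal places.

The intersection is the polygon with vertices (6,2.2), (4,2.6), (4,3.546), (5.667,4), (6,4).
By the shoelace formula its area is 2.82.

2.82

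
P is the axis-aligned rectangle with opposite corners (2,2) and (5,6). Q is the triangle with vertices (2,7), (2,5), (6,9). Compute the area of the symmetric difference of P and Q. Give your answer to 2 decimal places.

|P| = 12, |Q| = 4, |P∩Q| = 0.5.
|P △ Q| = |P| + |Q| − 2·|P∩Q| = 12 + 4 − 1 = 15.00.

15.00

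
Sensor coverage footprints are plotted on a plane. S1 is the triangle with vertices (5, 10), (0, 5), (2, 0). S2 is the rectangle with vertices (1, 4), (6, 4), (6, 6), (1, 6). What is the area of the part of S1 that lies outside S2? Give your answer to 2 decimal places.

12.50

|S1| = 17.5, |S1∩S2| = 5.
|S1 ∖ S2| = |S1| − |S1∩S2| = 17.5 − 5 = 12.50.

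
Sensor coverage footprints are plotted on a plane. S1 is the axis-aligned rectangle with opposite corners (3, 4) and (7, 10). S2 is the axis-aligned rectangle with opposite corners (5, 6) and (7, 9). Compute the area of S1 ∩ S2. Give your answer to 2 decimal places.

|S1∩S2|: x∈[5,7], y∈[6,9] → 2·3 = 6.

6.00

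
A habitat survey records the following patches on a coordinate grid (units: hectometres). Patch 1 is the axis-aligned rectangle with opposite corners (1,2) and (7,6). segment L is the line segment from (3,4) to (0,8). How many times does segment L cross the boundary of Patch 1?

The segment meets the boundary at (1.5,6).

1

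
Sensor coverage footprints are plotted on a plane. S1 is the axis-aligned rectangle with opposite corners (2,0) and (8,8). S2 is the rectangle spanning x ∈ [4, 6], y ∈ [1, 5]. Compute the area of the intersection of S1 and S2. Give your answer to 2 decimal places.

|S1∩S2|: x∈[4,6], y∈[1,5] → 2·4 = 8.

8.00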